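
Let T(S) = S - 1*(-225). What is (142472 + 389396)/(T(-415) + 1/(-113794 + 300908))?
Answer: -99519948952/35551659 ≈ -2799.3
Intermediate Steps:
T(S) = 225 + S (T(S) = S + 225 = 225 + S)
(142472 + 389396)/(T(-415) + 1/(-113794 + 300908)) = (142472 + 389396)/((225 - 415) + 1/(-113794 + 300908)) = 531868/(-190 + 1/187114) = 531868/(-35551659/187114) = 531868*(-187114/35551659) = -99519948952/35551659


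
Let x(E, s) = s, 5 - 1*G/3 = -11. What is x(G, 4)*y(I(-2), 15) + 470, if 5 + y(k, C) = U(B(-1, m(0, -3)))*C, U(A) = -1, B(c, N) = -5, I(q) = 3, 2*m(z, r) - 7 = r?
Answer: 390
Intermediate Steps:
G = 48 (G = 15 - 3*(-11) = 15 + 33 = 48)
m(z, r) = 7/2 + r/2
y(k, C) = -5 - C
x(G, 4)*y(I(-2), 15) + 470 = 4*(-5 - 1*15) + 470 = 4*(-5 - 15) + 470 = 4*(-20) + 470 = -80 + 470 = 390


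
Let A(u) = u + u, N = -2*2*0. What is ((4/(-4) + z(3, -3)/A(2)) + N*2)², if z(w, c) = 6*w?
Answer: 49/4 ≈ 12.250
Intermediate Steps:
N = 0 (N = -4*0 = 0)
A(u) = 2*u
((4/(-4) + z(3, -3)/A(2)) + N*2)² = ((4/(-4) + (6*3)/((2*2))) + 0*2)² = ((4*(-¼) + 18/4) + 0)² = ((-1 + 18*(¼)) + 0)² = ((-1 + 9/2) + 0)² = (7/2 + 0)² = (7/2)² = 49/4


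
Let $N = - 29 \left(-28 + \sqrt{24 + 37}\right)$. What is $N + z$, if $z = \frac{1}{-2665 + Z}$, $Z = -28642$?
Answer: $\frac{25421283}{31307} - 29 \sqrt{61} \approx 585.5$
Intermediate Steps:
$N = 812 - 29 \sqrt{61}$ ($N = - 29 \left(-28 + \sqrt{61}\right) = 812 - 29 \sqrt{61} \approx 585.5$)
$z = - \frac{1}{31307}$ ($z = \frac{1}{-2665 - 28642} = \frac{1}{-31307} = - \frac{1}{31307} \approx -3.1942 \cdot 10^{-5}$)
$N + z = \left(812 - 29 \sqrt{61}\right) - \frac{1}{31307} = \frac{25421283}{31307} - 29 \sqrt{61}$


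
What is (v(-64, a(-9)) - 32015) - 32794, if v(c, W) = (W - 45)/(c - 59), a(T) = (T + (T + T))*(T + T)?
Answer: -2657316/41 ≈ -64813.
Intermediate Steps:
a(T) = 6*T² (a(T) = (T + 2*T)*(2*T) = (3*T)*(2*T) = 6*T²)
v(c, W) = (-45 + W)/(-59 + c)
(v(-64, a(-9)) - 32015) - 32794 = ((-45 + 6*(-9)²)/(-59 - 64) - 32015) - 32794 = ((-45 + 6*81)/(-123) - 32015) - 32794 = (-(-45 + 486)/123 - 32015) - 32794 = (-1/123*441 - 32015) - 32794 = (-147/41 - 32015) - 32794 = -1312762/41 - 32794 = -2657316/41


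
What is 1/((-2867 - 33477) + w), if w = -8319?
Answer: -1/44663 ≈ -2.2390e-5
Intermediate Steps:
1/((-2867 - 33477) + w) = 1/((-2867 - 33477) - 8319) = 1/(-36344 - 8319) = 1/(-44663) = -1/44663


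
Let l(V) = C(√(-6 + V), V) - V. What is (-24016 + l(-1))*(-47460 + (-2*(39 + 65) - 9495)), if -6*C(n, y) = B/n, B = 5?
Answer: 1372769445 - 285815*I*√7/42 ≈ 1.3728e+9 - 18005.0*I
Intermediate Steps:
C(n, y) = -5/(6*n)
l(V) = -V - 5/(6*√(-6 + V)) (l(V) = -5/(6*√(-6 + V)) - V = -V - 5/(6*√(-6 + V)))
(-24016 + l(-1))*(-47460 + (-2*(39 + 65) - 9495)) = (-24016 + (-1*(-1) - 5/(6*√(-6 - 1))))*(-47460 + (-2*(39 + 65) - 9495)) = (-24016 + (1 - (-5)*I*√7/42))*(-47460 + (-2*104 - 9495)) = (-24016 + (1 - (-5)*I*√7/42))*(-47460 + (-208 - 9495)) = (-24016 + (1 + 5*I*√7/42))*(-47460 - 9703) = (-24015 + 5*I*√7/42)*(-57163) = 1372769445 - 285815*I*√7/42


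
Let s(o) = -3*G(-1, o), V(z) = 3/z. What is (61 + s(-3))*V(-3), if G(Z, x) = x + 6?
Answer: -52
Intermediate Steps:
G(Z, x) = 6 + x
s(o) = -18 - 3*o (s(o) = -3*(6 + o) = -18 - 3*o)
(61 + s(-3))*V(-3) = (61 + (-18 - 3*(-3)))*(3/(-3)) = (61 + (-18 + 9))*(3*(-⅓)) = (61 - 9)*(-1) = 52*(-1) = -52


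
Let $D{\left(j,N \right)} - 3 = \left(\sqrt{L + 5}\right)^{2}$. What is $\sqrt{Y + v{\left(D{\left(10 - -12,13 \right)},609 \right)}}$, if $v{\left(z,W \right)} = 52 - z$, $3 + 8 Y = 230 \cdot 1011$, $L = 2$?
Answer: $\frac{\sqrt{465726}}{4} \approx 170.61$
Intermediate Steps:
$Y = \frac{232527}{8}$ ($Y = - \frac{3}{8} + \frac{230 \cdot 1011}{8} = - \frac{3}{8} + \frac{1}{8} \cdot 232530 = - \frac{3}{8} + \frac{116265}{4} = \frac{232527}{8} \approx 29066.0$)
$D{\left(j,N \right)} = 10$ ($D{\left(j,N \right)} = 3 + \left(\sqrt{2 + 5}\right)^{2} = 3 + \left(\sqrt{7}\right)^{2} = 3 + 7 = 10$)
$\sqrt{Y + v{\left(D{\left(10 - -12,13 \right)},609 \right)}} = \sqrt{\frac{232527}{8} + \left(52 - 10\right)} = \sqrt{\frac{232527}{8} + 42} = \sqrt{\frac{232863}{8}} = \frac{\sqrt{465726}}{4}$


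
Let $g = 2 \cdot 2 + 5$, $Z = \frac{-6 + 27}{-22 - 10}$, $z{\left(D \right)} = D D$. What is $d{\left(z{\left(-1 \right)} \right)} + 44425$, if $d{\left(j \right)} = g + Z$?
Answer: $\frac{1421867}{32} \approx 44433.0$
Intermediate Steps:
$z{\left(D \right)} = D^{2}$
$Z = - \frac{21}{32}$ ($Z = \frac{21}{-32} = 21 \left(- \frac{1}{32}\right) = - \frac{21}{32} \approx -0.65625$)
$g = 9$ ($g = 4 + 5 = 9$)
$d{\left(j \right)} = \frac{267}{32}$ ($d{\left(j \right)} = 9 - \frac{21}{32} = \frac{267}{32}$)
$d{\left(z{\left(-1 \right)} \right)} + 44425 = \frac{267}{32} + 44425 = \frac{1421867}{32}$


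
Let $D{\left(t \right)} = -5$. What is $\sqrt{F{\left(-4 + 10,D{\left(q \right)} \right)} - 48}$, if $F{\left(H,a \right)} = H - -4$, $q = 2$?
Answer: $i \sqrt{38} \approx 6.1644 i$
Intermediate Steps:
$F{\left(H,a \right)} = 4 + H$ ($F{\left(H,a \right)} = H + 4 = 4 + H$)
$\sqrt{F{\left(-4 + 10,D{\left(q \right)} \right)} - 48} = \sqrt{\left(4 + \left(-4 + 10\right)\right) - 48} = \sqrt{\left(4 + 6\right) - 48} = \sqrt{10 - 48} = \sqrt{-38} = i \sqrt{38}$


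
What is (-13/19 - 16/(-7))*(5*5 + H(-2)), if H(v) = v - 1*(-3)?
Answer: 5538/133 ≈ 41.639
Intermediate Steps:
H(v) = 3 + v (H(v) = v + 3 = 3 + v)
(-13/19 - 16/(-7))*(5*5 + H(-2)) = (-13/19 - 16/(-7))*(5*5 + (3 - 2)) = (-13*1/19 - 16*(-1/7))*(25 + 1) = (-13/19 + 16/7)*26 = (213/133)*26 = 5538/133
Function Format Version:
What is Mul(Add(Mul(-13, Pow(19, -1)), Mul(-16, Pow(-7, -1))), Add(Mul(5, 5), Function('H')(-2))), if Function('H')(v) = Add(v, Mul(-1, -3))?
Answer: Rational(5538, 133) ≈ 41.639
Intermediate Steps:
Function('H')(v) = Add(3, v) (Function('H')(v) = Add(v, 3) = Add(3, v))
Mul(Add(Mul(-13, Pow(19, -1)), Mul(-16, Pow(-7, -1))), Add(Mul(5, 5), Function('H')(-2))) = Mul(Add(Mul(-13, Pow(19, -1)), Mul(-16, Pow(-7, -1))), Add(Mul(5, 5), Add(3, -2))) = Mul(Add(Mul(-13, Rational(1, 19)), Mul(-16, Rational(-1, 7))), Add(25, 1)) = Mul(Add(Rational(-13, 19), Rational(16, 7)), 26) = Mul(Rational(213, 133), 26) = Rational(5538, 133)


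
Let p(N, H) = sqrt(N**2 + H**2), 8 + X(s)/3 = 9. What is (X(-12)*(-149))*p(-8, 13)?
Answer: -447*sqrt(233) ≈ -6823.2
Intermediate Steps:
X(s) = 3 (X(s) = -24 + 3*9 = -24 + 27 = 3)
p(N, H) = sqrt(H**2 + N**2)
(X(-12)*(-149))*p(-8, 13) = (3*(-149))*sqrt(13**2 + (-8)**2) = -447*sqrt(169 + 64) = -447*sqrt(233)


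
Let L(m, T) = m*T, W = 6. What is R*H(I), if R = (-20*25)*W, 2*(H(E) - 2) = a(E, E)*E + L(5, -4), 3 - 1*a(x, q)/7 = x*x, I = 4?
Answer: 570000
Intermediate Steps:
a(x, q) = 21 - 7*x² (a(x, q) = 21 - 7*x*x = 21 - 7*x²)
L(m, T) = T*m
H(E) = -8 + E*(21 - 7*E²)/2 (H(E) = 2 + ((21 - 7*E²)*E - 4*5)/2 = 2 + (E*(21 - 7*E²) - 20)/2 = 2 + (-20 + E*(21 - 7*E²))/2 = 2 + (-10 + E*(21 - 7*E²)/2) = -8 + E*(21 - 7*E²)/2)
R = -3000 (R = -20*25*6 = -500*6 = -3000)
R*H(I) = -3000*(-8 - 7/2*4³ + (21/2)*4) = -3000*(-8 - 7/2*64 + 42) = -3000*(-8 - 224 + 42) = -3000*(-190) = 570000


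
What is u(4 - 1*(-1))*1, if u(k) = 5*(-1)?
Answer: -5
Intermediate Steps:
u(k) = -5
u(4 - 1*(-1))*1 = -5*1 = -5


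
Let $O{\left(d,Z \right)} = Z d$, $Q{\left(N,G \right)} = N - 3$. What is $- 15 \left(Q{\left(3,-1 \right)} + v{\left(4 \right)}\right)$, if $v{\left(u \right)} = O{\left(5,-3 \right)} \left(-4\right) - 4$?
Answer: $-840$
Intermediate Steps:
$Q{\left(N,G \right)} = -3 + N$ ($Q{\left(N,G \right)} = N - 3 = -3 + N$)
$v{\left(u \right)} = 56$ ($v{\left(u \right)} = \left(-3\right) 5 \left(-4\right) - 4 = \left(-15\right) \left(-4\right) - 4 = 60 - 4 = 56$)
$- 15 \left(Q{\left(3,-1 \right)} + v{\left(4 \right)}\right) = - 15 \left(\left(-3 + 3\right) + 56\right) = - 15 \left(0 + 56\right) = \left(-15\right) 56 = -840$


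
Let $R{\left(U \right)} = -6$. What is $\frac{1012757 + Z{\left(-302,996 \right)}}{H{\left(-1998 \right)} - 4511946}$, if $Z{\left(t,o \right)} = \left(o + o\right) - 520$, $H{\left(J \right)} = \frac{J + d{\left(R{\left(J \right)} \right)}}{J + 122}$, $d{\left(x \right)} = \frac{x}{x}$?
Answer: $- \frac{1902693604}{8464408699} \approx -0.22479$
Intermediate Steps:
$d{\left(x \right)} = 1$
$H{\left(J \right)} = \frac{1 + J}{122 + J}$ ($H{\left(J \right)} = \frac{J + 1}{J + 122} = \frac{1 + J}{122 + J}$)
$Z{\left(t,o \right)} = -520 + 2 o$ ($Z{\left(t,o \right)} = 2 o - 520 = -520 + 2 o$)
$\frac{1012757 + Z{\left(-302,996 \right)}}{H{\left(-1998 \right)} - 4511946} = \frac{1012757 + \left(-520 + 2 \cdot 996\right)}{\frac{1 - 1998}{122 - 1998} - 4511946} = \frac{1012757 + \left(-520 + 1992\right)}{\frac{1}{-1876} \left(-1997\right) - 4511946} = \frac{1012757 + 1472}{\left(- \frac{1}{1876}\right) \left(-1997\right) - 4511946} = \frac{1014229}{\frac{1997}{1876} - 4511946} = \frac{1014229}{- \frac{8464408699}{1876}} = 1014229 \left(- \frac{1876}{8464408699}\right) = - \frac{1902693604}{8464408699}$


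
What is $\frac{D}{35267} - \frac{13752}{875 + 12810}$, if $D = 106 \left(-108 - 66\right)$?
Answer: $- \frac{737397924}{482628895} \approx -1.5279$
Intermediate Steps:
$D = -18444$ ($D = 106 \left(-174\right) = -18444$)
$\frac{D}{35267} - \frac{13752}{875 + 12810} = - \frac{18444}{35267} - \frac{13752}{875 + 12810} = \left(-18444\right) \frac{1}{35267} - \frac{13752}{13685} = - \frac{18444}{35267} - \frac{13752}{13685} = - \frac{737397924}{482628895}$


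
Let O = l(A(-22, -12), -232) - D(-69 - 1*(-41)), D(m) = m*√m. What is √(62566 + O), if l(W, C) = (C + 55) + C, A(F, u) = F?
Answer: √(62157 + 56*I*√7) ≈ 249.31 + 0.2971*I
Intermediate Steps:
l(W, C) = 55 + 2*C (l(W, C) = (55 + C) + C = 55 + 2*C)
D(m) = m^(3/2)
O = -409 + 56*I*√7 (O = (55 + 2*(-232)) - (-69 - 1*(-41))^(3/2) = (55 - 464) - (-69 + 41)^(3/2) = -409 - (-28)^(3/2) = -409 - (-56)*I*√7 = -409 + 56*I*√7 ≈ -409.0 + 148.16*I)
√(62566 + O) = √(62566 + (-409 + 56*I*√7)) = √(62157 + 56*I*√7)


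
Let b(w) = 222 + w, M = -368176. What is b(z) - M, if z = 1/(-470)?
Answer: 173147059/470 ≈ 3.6840e+5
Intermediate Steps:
z = -1/470 ≈ -0.0021277
b(z) - M = (222 - 1/470) - 1*(-368176) = 104339/470 + 368176 = 173147059/470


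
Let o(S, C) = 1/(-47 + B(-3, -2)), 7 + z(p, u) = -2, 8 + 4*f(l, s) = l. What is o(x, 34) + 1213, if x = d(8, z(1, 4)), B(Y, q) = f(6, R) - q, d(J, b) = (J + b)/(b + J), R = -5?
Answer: 110381/91 ≈ 1213.0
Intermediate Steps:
f(l, s) = -2 + l/4
z(p, u) = -9 (z(p, u) = -7 - 2 = -9)
d(J, b) = 1 (d(J, b) = (J + b)/(J + b) = 1)
B(Y, q) = -1/2 - q (B(Y, q) = (-2 + (1/4)*6) - q = (-2 + 3/2) - q = -1/2 - q)
x = 1
o(S, C) = -2/91 (o(S, C) = 1/(-47 + (-1/2 - 1*(-2))) = 1/(-47 + (-1/2 + 2)) = 1/(-47 + 3/2) = 1/(-91/2) = -2/91)
o(x, 34) + 1213 = -2/91 + 1213 = 110381/91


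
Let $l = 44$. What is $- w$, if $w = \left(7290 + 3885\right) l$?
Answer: $-491700$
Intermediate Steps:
$w = 491700$ ($w = \left(7290 + 3885\right) 44 = 11175 \cdot 44 = 491700$)
$- w = \left(-1\right) 491700 = -491700$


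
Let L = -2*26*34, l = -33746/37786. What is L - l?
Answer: -33385951/18893 ≈ -1767.1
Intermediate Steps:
l = -16873/18893 (l = -33746*1/37786 = -16873/18893 ≈ -0.89308)
L = -1768 (L = -52*34 = -1768)
L - l = -1768 - 1*(-16873/18893) = -1768 + 16873/18893 = -33385951/18893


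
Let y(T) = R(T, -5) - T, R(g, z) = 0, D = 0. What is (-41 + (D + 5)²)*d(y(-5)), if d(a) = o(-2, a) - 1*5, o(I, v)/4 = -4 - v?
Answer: 656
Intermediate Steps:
o(I, v) = -16 - 4*v (o(I, v) = 4*(-4 - v) = -16 - 4*v)
y(T) = -T (y(T) = 0 - T = -T)
d(a) = -21 - 4*a (d(a) = (-16 - 4*a) - 1*5 = (-16 - 4*a) - 5 = -21 - 4*a)
(-41 + (D + 5)²)*d(y(-5)) = (-41 + (0 + 5)²)*(-21 - (-4)*(-5)) = (-41 + 5²)*(-21 - 4*5) = (-41 + 25)*(-21 - 20) = -16*(-41) = 656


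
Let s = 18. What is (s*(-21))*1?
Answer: -378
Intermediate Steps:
(s*(-21))*1 = (18*(-21))*1 = -378*1 = -378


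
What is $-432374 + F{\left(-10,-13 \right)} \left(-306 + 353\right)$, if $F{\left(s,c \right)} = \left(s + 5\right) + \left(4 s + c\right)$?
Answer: $-435100$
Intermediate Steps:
$F{\left(s,c \right)} = 5 + c + 5 s$ ($F{\left(s,c \right)} = \left(5 + s\right) + \left(c + 4 s\right) = 5 + c + 5 s$)
$-432374 + F{\left(-10,-13 \right)} \left(-306 + 353\right) = -432374 + \left(5 - 13 + 5 \left(-10\right)\right) \left(-306 + 353\right) = -432374 + \left(5 - 13 - 50\right) 47 = -432374 - 2726 = -435100$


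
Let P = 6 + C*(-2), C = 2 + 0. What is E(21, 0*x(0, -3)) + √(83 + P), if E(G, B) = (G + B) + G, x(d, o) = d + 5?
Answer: 42 + √85 ≈ 51.220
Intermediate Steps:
x(d, o) = 5 + d
C = 2
E(G, B) = B + 2*G (E(G, B) = (B + G) + G = B + 2*G)
P = 2 (P = 6 + 2*(-2) = 6 - 4 = 2)
E(21, 0*x(0, -3)) + √(83 + P) = (0*(5 + 0) + 2*21) + √(83 + 2) = (0*5 + 42) + √85 = (0 + 42) + √85 = 42 + √85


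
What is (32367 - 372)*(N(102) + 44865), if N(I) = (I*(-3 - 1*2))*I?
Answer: -228924225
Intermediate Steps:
N(I) = -5*I**2 (N(I) = (I*(-3 - 2))*I = (I*(-5))*I = (-5*I)*I = -5*I**2)
(32367 - 372)*(N(102) + 44865) = (32367 - 372)*(-5*102**2 + 44865) = 31995*(-5*10404 + 44865) = 31995*(-52020 + 44865) = 31995*(-7155) = -228924225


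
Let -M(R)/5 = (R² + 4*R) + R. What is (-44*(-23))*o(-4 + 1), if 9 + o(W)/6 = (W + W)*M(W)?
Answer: -1147608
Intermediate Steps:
M(R) = -25*R - 5*R² (M(R) = -5*((R² + 4*R) + R) = -5*(R² + 5*R) = -25*R - 5*R²)
o(W) = -54 - 60*W²*(5 + W) (o(W) = -54 + 6*((W + W)*(-5*W*(5 + W))) = -54 + 6*((2*W)*(-5*W*(5 + W))) = -54 + 6*(-10*W²*(5 + W)) = -54 - 60*W²*(5 + W))
(-44*(-23))*o(-4 + 1) = (-44*(-23))*(-54 + 60*(-4 + 1)²*(-5 - (-4 + 1))) = 1012*(-54 + 60*(-3)²*(-5 - 1*(-3))) = 1012*(-54 + 60*9*(-5 + 3)) = 1012*(-54 + 60*9*(-2)) = 1012*(-54 - 1080) = 1012*(-1134) = -1147608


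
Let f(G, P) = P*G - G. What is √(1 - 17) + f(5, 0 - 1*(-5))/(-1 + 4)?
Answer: 20/3 + 4*I ≈ 6.6667 + 4.0*I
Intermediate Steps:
f(G, P) = -G + G*P (f(G, P) = G*P - G = -G + G*P)
√(1 - 17) + f(5, 0 - 1*(-5))/(-1 + 4) = √(1 - 17) + (5*(-1 + (0 - 1*(-5))))/(-1 + 4) = √(-16) + (5*(-1 + (0 + 5)))/3 = 4*I + (5*(-1 + 5))*(⅓) = 4*I + (5*4)*(⅓) = 4*I + 20*(⅓) = 4*I + 20/3 = 20/3 + 4*I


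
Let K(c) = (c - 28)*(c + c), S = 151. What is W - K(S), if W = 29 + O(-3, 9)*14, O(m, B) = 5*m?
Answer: -37327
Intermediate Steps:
K(c) = 2*c*(-28 + c) (K(c) = (-28 + c)*(2*c) = 2*c*(-28 + c))
W = -181 (W = 29 + (5*(-3))*14 = 29 - 15*14 = 29 - 210 = -181)
W - K(S) = -181 - 2*151*(-28 + 151) = -181 - 2*151*123 = -181 - 1*37146 = -181 - 37146 = -37327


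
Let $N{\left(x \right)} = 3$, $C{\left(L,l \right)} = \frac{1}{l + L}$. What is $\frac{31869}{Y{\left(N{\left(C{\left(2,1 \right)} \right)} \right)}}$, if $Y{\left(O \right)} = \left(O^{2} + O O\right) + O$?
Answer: $\frac{10623}{7} \approx 1517.6$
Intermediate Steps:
$C{\left(L,l \right)} = \frac{1}{L + l}$
$Y{\left(O \right)} = O + 2 O^{2}$ ($Y{\left(O \right)} = \left(O^{2} + O^{2}\right) + O = 2 O^{2} + O = O + 2 O^{2}$)
$\frac{31869}{Y{\left(N{\left(C{\left(2,1 \right)} \right)} \right)}} = \frac{31869}{3 \left(1 + 2 \cdot 3\right)} = \frac{31869}{3 \left(1 + 6\right)} = \frac{31869}{3 \cdot 7} = \frac{31869}{21} = 31869 \cdot \frac{1}{21} = \frac{10623}{7}$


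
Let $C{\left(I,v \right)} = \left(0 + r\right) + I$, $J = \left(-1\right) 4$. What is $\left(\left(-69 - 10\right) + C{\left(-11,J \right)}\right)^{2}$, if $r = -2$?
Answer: $8464$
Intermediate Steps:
$J = -4$
$C{\left(I,v \right)} = -2 + I$ ($C{\left(I,v \right)} = \left(0 - 2\right) + I = -2 + I$)
$\left(\left(-69 - 10\right) + C{\left(-11,J \right)}\right)^{2} = \left(\left(-69 - 10\right) - 13\right)^{2} = \left(-79 - 13\right)^{2} = \left(-92\right)^{2} = 8464$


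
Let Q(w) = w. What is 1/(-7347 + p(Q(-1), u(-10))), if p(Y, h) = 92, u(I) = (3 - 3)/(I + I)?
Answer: -1/7255 ≈ -0.00013784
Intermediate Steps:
u(I) = 0 (u(I) = 0/((2*I)) = 0*(1/(2*I)) = 0)
1/(-7347 + p(Q(-1), u(-10))) = 1/(-7347 + 92) = 1/(-7255) = -1/7255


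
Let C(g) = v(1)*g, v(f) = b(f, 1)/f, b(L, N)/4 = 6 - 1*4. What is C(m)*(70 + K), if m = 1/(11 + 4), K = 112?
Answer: 1456/15 ≈ 97.067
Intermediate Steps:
m = 1/15 ≈ 0.066667
b(L, N) = 8 (b(L, N) = 4*(6 - 1*4) = 4*(6 - 4) = 4*2 = 8)
v(f) = 8/f
C(g) = 8*g (C(g) = (8/1)*g = (8*1)*g = 8*g)
C(m)*(70 + K) = (8*(1/15))*(70 + 112) = (8/15)*182 = 1456/15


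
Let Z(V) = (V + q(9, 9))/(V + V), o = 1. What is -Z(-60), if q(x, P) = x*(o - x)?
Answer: -11/10 ≈ -1.1000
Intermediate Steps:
q(x, P) = x*(1 - x)
Z(V) = (-72 + V)/(2*V) (Z(V) = (V + 9*(1 - 1*9))/(V + V) = (V + 9*(1 - 9))/((2*V)) = (V + 9*(-8))*(1/(2*V)) = (V - 72)*(1/(2*V)) = (-72 + V)*(1/(2*V)) = (-72 + V)/(2*V))
-Z(-60) = -(-72 - 60)/(2*(-60)) = -(-1)*(-132)/(2*60) = -1*11/10 = -11/10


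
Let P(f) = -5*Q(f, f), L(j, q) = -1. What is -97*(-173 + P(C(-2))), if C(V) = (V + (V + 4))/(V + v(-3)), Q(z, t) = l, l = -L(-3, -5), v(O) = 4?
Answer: 17266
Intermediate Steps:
l = 1 (l = -1*(-1) = 1)
Q(z, t) = 1
C(V) = (4 + 2*V)/(4 + V) (C(V) = (V + (V + 4))/(V + 4) = (V + (4 + V))/(4 + V) = (4 + 2*V)/(4 + V))
P(f) = -5 (P(f) = -5*1 = -5)
-97*(-173 + P(C(-2))) = -97*(-173 - 5) = -97*(-178) = 17266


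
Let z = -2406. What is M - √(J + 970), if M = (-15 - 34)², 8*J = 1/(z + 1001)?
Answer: 2401 - √30636865190/5620 ≈ 2369.9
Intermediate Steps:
J = -1/11240 (J = 1/(8*(-2406 + 1001)) = (⅛)/(-1405) = (⅛)*(-1/1405) = -1/11240 ≈ -8.8968e-5)
M = 2401 (M = (-49)² = 2401)
M - √(J + 970) = 2401 - √(-1/11240 + 970) = 2401 - √(10902799/11240) = 2401 - √30636865190/5620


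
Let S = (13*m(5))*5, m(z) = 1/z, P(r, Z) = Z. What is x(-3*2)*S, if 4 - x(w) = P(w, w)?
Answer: 130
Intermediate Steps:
x(w) = 4 - w
S = 13 (S = (13/5)*5 = 13)
x(-3*2)*S = (4 - (-3)*2)*13 = (4 - 1*(-6))*13 = (4 + 6)*13 = 10*13 = 130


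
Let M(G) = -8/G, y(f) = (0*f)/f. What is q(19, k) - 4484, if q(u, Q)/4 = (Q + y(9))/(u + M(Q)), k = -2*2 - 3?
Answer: -632440/141 ≈ -4485.4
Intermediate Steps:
k = -7 (k = -4 - 3 = -7)
y(f) = 0 (y(f) = 0/f = 0)
q(u, Q) = 4*Q/(u - 8/Q) (q(u, Q) = 4*((Q + 0)/(u - 8/Q)) = 4*(Q/(u - 8/Q)) = 4*Q/(u - 8/Q))
q(19, k) - 4484 = 4*(-7)²/(-8 - 7*19) - 4484 = 4*49/(-8 - 133) - 4484 = 4*49/(-141) - 4484 = 4*49*(-1/141) - 4484 = -196/141 - 4484 = -632440/141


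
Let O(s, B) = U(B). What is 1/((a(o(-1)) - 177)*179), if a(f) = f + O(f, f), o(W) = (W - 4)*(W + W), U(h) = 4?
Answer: -1/29177 ≈ -3.4274e-5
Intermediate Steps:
O(s, B) = 4
o(W) = 2*W*(-4 + W) (o(W) = (-4 + W)*(2*W) = 2*W*(-4 + W))
a(f) = 4 + f (a(f) = f + 4 = 4 + f)
1/((a(o(-1)) - 177)*179) = 1/(((4 + 2*(-1)*(-4 - 1)) - 177)*179) = 1/(((4 + 2*(-1)*(-5)) - 177)*179) = 1/(((4 + 10) - 177)*179) = 1/((14 - 177)*179) = 1/(-163*179) = 1/(-29177) = -1/29177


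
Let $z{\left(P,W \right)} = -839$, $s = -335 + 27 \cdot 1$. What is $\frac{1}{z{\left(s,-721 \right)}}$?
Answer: $- \frac{1}{839} \approx -0.0011919$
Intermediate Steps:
$s = -308$ ($s = -335 + 27 = -308$)
$\frac{1}{z{\left(s,-721 \right)}} = \frac{1}{-839} = - \frac{1}{839}$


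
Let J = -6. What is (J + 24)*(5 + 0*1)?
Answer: 90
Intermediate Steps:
(J + 24)*(5 + 0*1) = (-6 + 24)*(5 + 0*1) = 18*(5 + 0) = 18*5 = 90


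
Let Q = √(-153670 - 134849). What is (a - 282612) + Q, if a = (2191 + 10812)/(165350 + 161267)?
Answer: -92305870601/326617 + I*√288519 ≈ -2.8261e+5 + 537.14*I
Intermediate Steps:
Q = I*√288519 (Q = √(-288519) = I*√288519 ≈ 537.14*I)
a = 13003/326617 ≈ 0.039811
(a - 282612) + Q = (13003/326617 - 282612) + I*√288519 = -92305870601/326617 + I*√288519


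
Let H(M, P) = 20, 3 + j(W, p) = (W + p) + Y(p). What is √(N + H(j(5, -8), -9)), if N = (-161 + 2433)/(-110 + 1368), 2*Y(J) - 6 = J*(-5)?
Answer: 6*√239649/629 ≈ 4.6697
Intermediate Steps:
Y(J) = 3 - 5*J/2 (Y(J) = 3 + (J*(-5))/2 = 3 + (-5*J)/2 = 3 - 5*J/2)
j(W, p) = W - 3*p/2 (j(W, p) = -3 + ((W + p) + (3 - 5*p/2)) = -3 + (3 + W - 3*p/2) = W - 3*p/2)
N = 1136/629 (N = 2272/1258 = 2272*(1/1258) = 1136/629 ≈ 1.8060)
√(N + H(j(5, -8), -9)) = √(1136/629 + 20) = √(13716/629) = 6*√239649/629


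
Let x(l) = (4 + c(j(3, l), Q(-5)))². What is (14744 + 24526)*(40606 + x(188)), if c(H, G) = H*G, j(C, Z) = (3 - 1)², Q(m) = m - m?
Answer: 1595225940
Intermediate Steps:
Q(m) = 0
j(C, Z) = 4 (j(C, Z) = 2² = 4)
c(H, G) = G*H
x(l) = 16 (x(l) = (4 + 0*4)² = (4 + 0)² = 4² = 16)
(14744 + 24526)*(40606 + x(188)) = (14744 + 24526)*(40606 + 16) = 39270*40622 = 1595225940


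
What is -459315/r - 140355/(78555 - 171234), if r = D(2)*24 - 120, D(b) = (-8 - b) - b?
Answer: 4736235525/4201448 ≈ 1127.3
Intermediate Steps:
D(b) = -8 - 2*b
r = -408 (r = (-8 - 2*2)*24 - 120 = (-8 - 4)*24 - 120 = -12*24 - 120 = -288 - 120 = -408)
-459315/r - 140355/(78555 - 171234) = -459315/(-408) - 140355/(78555 - 171234) = -459315*(-1/408) - 140355/(-92679) = 153105/136 - 140355*(-1/92679) = 153105/136 + 46785/30893 = 4736235525/4201448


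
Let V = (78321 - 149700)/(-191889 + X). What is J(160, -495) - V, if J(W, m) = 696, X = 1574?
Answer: 132387861/190315 ≈ 695.63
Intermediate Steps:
V = 71379/190315 (V = (78321 - 149700)/(-191889 + 1574) = -71379/(-190315) = -71379*(-1/190315) = 71379/190315 ≈ 0.37506)
J(160, -495) - V = 696 - 1*71379/190315 = 696 - 71379/190315 = 132387861/190315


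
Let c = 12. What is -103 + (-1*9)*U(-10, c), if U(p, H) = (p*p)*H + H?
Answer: -11011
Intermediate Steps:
U(p, H) = H + H*p² (U(p, H) = p²*H + H = H*p² + H = H + H*p²)
-103 + (-1*9)*U(-10, c) = -103 + (-1*9)*(12*(1 + (-10)²)) = -103 - 108*(1 + 100) = -103 - 108*101 = -103 - 9*1212 = -103 - 10908 = -11011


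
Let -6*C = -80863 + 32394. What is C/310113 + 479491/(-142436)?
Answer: -442637312207/132513765804 ≈ -3.3403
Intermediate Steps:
C = 48469/6 (C = -(-80863 + 32394)/6 = -1/6*(-48469) = 48469/6 ≈ 8078.2)
C/310113 + 479491/(-142436) = (48469/6)/310113 + 479491/(-142436) = (48469/6)*(1/310113) + 479491*(-1/142436) = 48469/1860678 - 479491/142436 = -442637312207/132513765804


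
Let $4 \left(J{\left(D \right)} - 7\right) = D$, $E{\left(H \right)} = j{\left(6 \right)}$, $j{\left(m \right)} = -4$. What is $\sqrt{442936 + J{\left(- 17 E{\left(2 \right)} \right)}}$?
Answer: $28 \sqrt{565} \approx 665.55$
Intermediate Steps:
$E{\left(H \right)} = -4$
$J{\left(D \right)} = 7 + \frac{D}{4}$
$\sqrt{442936 + J{\left(- 17 E{\left(2 \right)} \right)}} = \sqrt{442936 + \left(7 + \frac{\left(-17\right) \left(-4\right)}{4}\right)} = \sqrt{442936 + \left(7 + \frac{1}{4} \cdot 68\right)} = \sqrt{442936 + \left(7 + 17\right)} = \sqrt{442936 + 24} = \sqrt{442960} = 28 \sqrt{565}$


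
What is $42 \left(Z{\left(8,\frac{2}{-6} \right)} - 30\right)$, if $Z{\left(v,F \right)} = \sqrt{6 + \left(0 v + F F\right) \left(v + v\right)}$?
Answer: $-1260 + 14 \sqrt{70} \approx -1142.9$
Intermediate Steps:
$Z{\left(v,F \right)} = \sqrt{6 + 2 v F^{2}}$ ($Z{\left(v,F \right)} = \sqrt{6 + \left(0 + F^{2}\right) 2 v} = \sqrt{6 + F^{2} \cdot 2 v} = \sqrt{6 + 2 v F^{2}}$)
$42 \left(Z{\left(8,\frac{2}{-6} \right)} - 30\right) = 42 \left(\sqrt{6 + 2 \cdot 8 \left(\frac{2}{-6}\right)^{2}} - 30\right) = 42 \left(\sqrt{6 + 2 \cdot 8 \left(2 \left(- \frac{1}{6}\right)\right)^{2}} - 30\right) = 42 \left(\sqrt{6 + 2 \cdot 8 \left(- \frac{1}{3}\right)^{2}} - 30\right) = 42 \left(\sqrt{6 + 2 \cdot 8 \cdot \frac{1}{9}} - 30\right) = 42 \left(\sqrt{6 + \frac{16}{9}} - 30\right) = 42 \left(\sqrt{\frac{70}{9}} - 30\right) = 42 \left(\frac{\sqrt{70}}{3} - 30\right) = 42 \left(-30 + \frac{\sqrt{70}}{3}\right) = -1260 + 14 \sqrt{70}$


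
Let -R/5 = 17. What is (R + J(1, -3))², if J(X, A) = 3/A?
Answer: 7396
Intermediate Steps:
R = -85 (R = -5*17 = -85)
(R + J(1, -3))² = (-85 + 3/(-3))² = (-85 + 3*(-⅓))² = (-85 - 1)² = (-86)² = 7396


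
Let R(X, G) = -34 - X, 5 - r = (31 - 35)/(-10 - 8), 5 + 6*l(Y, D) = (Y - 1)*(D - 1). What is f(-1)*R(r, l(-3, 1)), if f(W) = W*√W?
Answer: 349*I/9 ≈ 38.778*I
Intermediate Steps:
l(Y, D) = -⅚ + (-1 + D)*(-1 + Y)/6 (l(Y, D) = -⅚ + ((Y - 1)*(D - 1))/6 = -⅚ + ((-1 + Y)*(-1 + D))/6 = -⅚ + ((-1 + D)*(-1 + Y))/6 = -⅚ + (-1 + D)*(-1 + Y)/6)
r = 43/9 (r = 5 - (31 - 35)/(-10 - 8) = 5 - (-4)/(-18) = 5 - (-4)*(-1)/18 = 5 - 1*2/9 = 5 - 2/9 = 43/9 ≈ 4.7778)
f(W) = W^(3/2)
f(-1)*R(r, l(-3, 1)) = (-1)^(3/2)*(-34 - 1*43/9) = (-I)*(-34 - 43/9) = -I*(-349/9) = 349*I/9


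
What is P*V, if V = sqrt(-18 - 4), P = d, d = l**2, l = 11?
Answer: 121*I*sqrt(22) ≈ 567.54*I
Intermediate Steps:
d = 121 (d = 11**2 = 121)
P = 121
V = I*sqrt(22) (V = sqrt(-22) = I*sqrt(22) ≈ 4.6904*I)
P*V = 121*(I*sqrt(22)) = 121*I*sqrt(22)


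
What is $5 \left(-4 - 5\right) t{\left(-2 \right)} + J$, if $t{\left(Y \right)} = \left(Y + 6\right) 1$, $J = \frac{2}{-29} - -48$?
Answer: $- \frac{3830}{29} \approx -132.07$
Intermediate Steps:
$J = \frac{1390}{29}$ ($J = 2 \left(- \frac{1}{29}\right) + 48 = - \frac{2}{29} + 48 = \frac{1390}{29} \approx 47.931$)
$t{\left(Y \right)} = 6 + Y$ ($t{\left(Y \right)} = \left(6 + Y\right) 1 = 6 + Y$)
$5 \left(-4 - 5\right) t{\left(-2 \right)} + J = 5 \left(-4 - 5\right) \left(6 - 2\right) + \frac{1390}{29} = 5 \left(-4 - 5\right) 4 + \frac{1390}{29} = 5 \left(-9\right) 4 + \frac{1390}{29} = \left(-45\right) 4 + \frac{1390}{29} = -180 + \frac{1390}{29} = - \frac{3830}{29}$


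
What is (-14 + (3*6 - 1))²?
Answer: 9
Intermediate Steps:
(-14 + (3*6 - 1))² = (-14 + (18 - 1))² = (-14 + 17)² = 3² = 9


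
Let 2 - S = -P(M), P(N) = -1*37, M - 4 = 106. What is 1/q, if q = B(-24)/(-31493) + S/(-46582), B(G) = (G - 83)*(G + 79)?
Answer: 133364266/25021575 ≈ 5.3300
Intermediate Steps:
M = 110 (M = 4 + 106 = 110)
P(N) = -37
B(G) = (-83 + G)*(79 + G)
S = -35 (S = 2 - (-1)*(-37) = 2 - 1*37 = 2 - 37 = -35)
q = 25021575/133364266 (q = (-6557 + (-24)² - 4*(-24))/(-31493) - 35/(-46582) = (-6557 + 576 + 96)*(-1/31493) - 35*(-1/46582) = -5885*(-1/31493) + 35/46582 = 535/2863 + 35/46582 = 25021575/133364266 ≈ 0.18762)
1/q = 1/(25021575/133364266) = 133364266/25021575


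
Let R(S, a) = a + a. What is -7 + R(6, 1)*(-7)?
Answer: -21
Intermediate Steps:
R(S, a) = 2*a
-7 + R(6, 1)*(-7) = -7 + (2*1)*(-7) = -7 + 2*(-7) = -7 - 14 = -21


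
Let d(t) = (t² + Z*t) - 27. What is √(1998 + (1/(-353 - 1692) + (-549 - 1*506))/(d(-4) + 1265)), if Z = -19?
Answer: 2*√36936262164641/271985 ≈ 44.690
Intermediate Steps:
d(t) = -27 + t² - 19*t (d(t) = (t² - 19*t) - 27 = -27 + t² - 19*t)
√(1998 + (1/(-353 - 1692) + (-549 - 1*506))/(d(-4) + 1265)) = √(1998 + (1/(-353 - 1692) + (-549 - 1*506))/((-27 + (-4)² - 19*(-4)) + 1265)) = √(1998 + (1/(-2045) + (-549 - 506))/((-27 + 16 + 76) + 1265)) = √(1998 + (-1/2045 - 1055)/(65 + 1265)) = √(1998 - 2157476/2045/1330) = √(1998 - 2157476/2045*1/1330) = √(1998 - 1078738/1359925) = √(2716051412/1359925) = 2*√36936262164641/271985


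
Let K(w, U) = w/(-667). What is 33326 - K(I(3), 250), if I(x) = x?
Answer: 22228445/667 ≈ 33326.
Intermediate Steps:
K(w, U) = -w/667 (K(w, U) = w*(-1/667) = -w/667)
33326 - K(I(3), 250) = 33326 - (-1)*3/667 = 33326 - 1*(-3/667) = 33326 + 3/667 = 22228445/667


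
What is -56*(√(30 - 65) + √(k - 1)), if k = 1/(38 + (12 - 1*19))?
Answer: 56*I*(-√930 - 31*√35)/31 ≈ -386.39*I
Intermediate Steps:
k = 1/31 (k = 1/(38 + (12 - 19)) = 1/(38 - 7) = 1/31 ≈ 0.032258)
-56*(√(30 - 65) + √(k - 1)) = -56*(√(30 - 65) + √(1/31 - 1)) = -56*(√(-35) + √(-30/31)) = -56*(I*√35 + I*√930/31) = -56*I*√35 - 56*I*√930/31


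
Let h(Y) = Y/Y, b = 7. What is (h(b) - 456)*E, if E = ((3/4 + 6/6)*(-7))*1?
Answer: 22295/4 ≈ 5573.8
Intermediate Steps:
h(Y) = 1
E = -49/4 (E = ((3*(1/4) + 6*(1/6))*(-7))*1 = ((3/4 + 1)*(-7))*1 = ((7/4)*(-7))*1 = -49/4*1 = -49/4 ≈ -12.250)
(h(b) - 456)*E = (1 - 456)*(-49/4) = -455*(-49/4) = 22295/4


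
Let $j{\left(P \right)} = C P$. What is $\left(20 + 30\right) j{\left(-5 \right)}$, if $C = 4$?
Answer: $-1000$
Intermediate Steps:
$j{\left(P \right)} = 4 P$
$\left(20 + 30\right) j{\left(-5 \right)} = \left(20 + 30\right) 4 \left(-5\right) = 50 \left(-20\right) = -1000$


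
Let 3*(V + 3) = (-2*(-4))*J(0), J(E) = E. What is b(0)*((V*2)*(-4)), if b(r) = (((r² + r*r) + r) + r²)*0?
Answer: 0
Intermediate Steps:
V = -3 (V = -3 + (-2*(-4)*0)/3 = -3 + (8*0)/3 = -3 + (⅓)*0 = -3 + 0 = -3)
b(r) = 0 (b(r) = (((r² + r²) + r) + r²)*0 = ((2*r² + r) + r²)*0 = ((r + 2*r²) + r²)*0 = (r + 3*r²)*0 = 0)
b(0)*((V*2)*(-4)) = 0*(-3*2*(-4)) = 0*(-6*(-4)) = 0*24 = 0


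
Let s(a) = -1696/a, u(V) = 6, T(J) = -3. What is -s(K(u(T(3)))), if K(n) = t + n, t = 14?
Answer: 424/5 ≈ 84.800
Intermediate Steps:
K(n) = 14 + n
-s(K(u(T(3)))) = -(-1696)/(14 + 6) = -(-1696)/20 = -1*(-424/5) = 424/5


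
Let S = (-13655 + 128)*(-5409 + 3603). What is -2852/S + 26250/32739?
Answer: 15266378116/19042999479 ≈ 0.80168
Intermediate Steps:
S = 24429762 (S = -13527*(-1806) = 24429762)
-2852/S + 26250/32739 = -2852/24429762 + 26250/32739 = -2852*1/24429762 + 26250*(1/32739) = -1426/12214881 + 1250/1559 = 15266378116/19042999479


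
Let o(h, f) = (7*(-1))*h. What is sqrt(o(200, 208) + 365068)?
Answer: 2*sqrt(90917) ≈ 603.05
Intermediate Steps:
o(h, f) = -7*h
sqrt(o(200, 208) + 365068) = sqrt(-7*200 + 365068) = sqrt(-1400 + 365068) = sqrt(363668) = 2*sqrt(90917)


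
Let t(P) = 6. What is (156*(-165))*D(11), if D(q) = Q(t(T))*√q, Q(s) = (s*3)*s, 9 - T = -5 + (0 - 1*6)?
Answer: -2779920*√11 ≈ -9.2200e+6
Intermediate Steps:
T = 20 (T = 9 - (-5 + (0 - 1*6)) = 9 - (-5 + (0 - 6)) = 9 - (-5 - 6) = 9 - 1*(-11) = 9 + 11 = 20)
Q(s) = 3*s² (Q(s) = (3*s)*s = 3*s²)
D(q) = 108*√q (D(q) = (3*6²)*√q = (3*36)*√q = 108*√q)
(156*(-165))*D(11) = (156*(-165))*(108*√11) = -2779920*√11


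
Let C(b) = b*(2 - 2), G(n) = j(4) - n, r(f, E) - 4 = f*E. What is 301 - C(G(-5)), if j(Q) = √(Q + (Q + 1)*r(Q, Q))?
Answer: 301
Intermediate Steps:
r(f, E) = 4 + E*f (r(f, E) = 4 + f*E = 4 + E*f)
j(Q) = √(Q + (1 + Q)*(4 + Q²)) (j(Q) = √(Q + (Q + 1)*(4 + Q*Q)) = √(Q + (1 + Q)*(4 + Q²)))
G(n) = -n + 2*√26 (G(n) = √(4 + 4² + 4³ + 5*4) - n = √(4 + 16 + 64 + 20) - n = √104 - n = 2*√26 - n = -n + 2*√26)
C(b) = 0 (C(b) = b*0 = 0)
301 - C(G(-5)) = 301 - 1*0 = 301 + 0 = 301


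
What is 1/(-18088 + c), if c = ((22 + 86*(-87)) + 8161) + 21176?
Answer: 1/3789 ≈ 0.00026392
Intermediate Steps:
c = 21877 (c = ((22 - 7482) + 8161) + 21176 = (-7460 + 8161) + 21176 = 701 + 21176 = 21877)
1/(-18088 + c) = 1/(-18088 + 21877) = 1/3789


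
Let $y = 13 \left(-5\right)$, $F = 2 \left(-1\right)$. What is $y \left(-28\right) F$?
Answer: $-3640$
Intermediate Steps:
$F = -2$
$y = -65$
$y \left(-28\right) F = \left(-65\right) \left(-28\right) \left(-2\right) = 1820 \left(-2\right) = -3640$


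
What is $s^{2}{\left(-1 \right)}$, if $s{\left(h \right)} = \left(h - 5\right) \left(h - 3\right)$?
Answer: $576$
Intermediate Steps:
$s{\left(h \right)} = \left(-5 + h\right) \left(-3 + h\right)$
$s^{2}{\left(-1 \right)} = \left(15 + \left(-1\right)^{2} - -8\right)^{2} = \left(15 + 1 + 8\right)^{2} = 24^{2} = 576$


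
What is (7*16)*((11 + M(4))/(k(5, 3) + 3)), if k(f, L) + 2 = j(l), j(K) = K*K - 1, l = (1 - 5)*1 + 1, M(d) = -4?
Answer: 784/9 ≈ 87.111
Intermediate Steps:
l = -3 (l = -4*1 + 1 = -4 + 1 = -3)
j(K) = -1 + K**2 (j(K) = K**2 - 1 = -1 + K**2)
k(f, L) = 6 (k(f, L) = -2 + (-1 + (-3)**2) = -2 + (-1 + 9) = -2 + 8 = 6)
(7*16)*((11 + M(4))/(k(5, 3) + 3)) = (7*16)*((11 - 4)/(6 + 3)) = 112*(7/9) = 784/9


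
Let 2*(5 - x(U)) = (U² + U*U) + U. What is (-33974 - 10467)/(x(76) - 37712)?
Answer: 44441/43521 ≈ 1.0211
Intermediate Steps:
x(U) = 5 - U² - U/2 (x(U) = 5 - ((U² + U*U) + U)/2 = 5 - ((U² + U²) + U)/2 = 5 - (2*U² + U)/2 = 5 - (U + 2*U²)/2 = 5 + (-U² - U/2) = 5 - U² - U/2)
(-33974 - 10467)/(x(76) - 37712) = (-33974 - 10467)/((5 - 1*76² - ½*76) - 37712) = -44441/((5 - 1*5776 - 38) - 37712) = -44441/((5 - 5776 - 38) - 37712) = -44441/(-5809 - 37712) = -44441/(-43521) = -44441*(-1/43521) = 44441/43521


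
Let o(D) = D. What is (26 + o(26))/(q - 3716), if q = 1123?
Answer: -52/2593 ≈ -0.020054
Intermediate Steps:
(26 + o(26))/(q - 3716) = (26 + 26)/(1123 - 3716) = 52/(-2593) = 52*(-1/2593) = -52/2593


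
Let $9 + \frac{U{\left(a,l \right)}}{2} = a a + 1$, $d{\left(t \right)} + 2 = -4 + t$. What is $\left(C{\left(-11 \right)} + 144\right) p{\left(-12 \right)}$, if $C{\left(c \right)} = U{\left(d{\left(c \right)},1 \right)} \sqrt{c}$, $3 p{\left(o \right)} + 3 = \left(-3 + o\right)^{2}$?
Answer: $10656 + 41588 i \sqrt{11} \approx 10656.0 + 1.3793 \cdot 10^{5} i$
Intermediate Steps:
$p{\left(o \right)} = -1 + \frac{\left(-3 + o\right)^{2}}{3}$
$d{\left(t \right)} = -6 + t$ ($d{\left(t \right)} = -2 + \left(-4 + t\right) = -6 + t$)
$U{\left(a,l \right)} = -16 + 2 a^{2}$ ($U{\left(a,l \right)} = -18 + 2 \left(a a + 1\right) = -18 + 2 \left(a^{2} + 1\right) = -18 + 2 \left(1 + a^{2}\right) = -18 + \left(2 + 2 a^{2}\right) = -16 + 2 a^{2}$)
$C{\left(c \right)} = \sqrt{c} \left(-16 + 2 \left(-6 + c\right)^{2}\right)$ ($C{\left(c \right)} = \left(-16 + 2 \left(-6 + c\right)^{2}\right) \sqrt{c} = \sqrt{c} \left(-16 + 2 \left(-6 + c\right)^{2}\right)$)
$\left(C{\left(-11 \right)} + 144\right) p{\left(-12 \right)} = \left(2 \sqrt{-11} \left(-8 + \left(-6 - 11\right)^{2}\right) + 144\right) \left(-1 + \frac{\left(-3 - 12\right)^{2}}{3}\right) = \left(2 i \sqrt{11} \left(-8 + \left(-17\right)^{2}\right) + 144\right) \left(-1 + \frac{\left(-15\right)^{2}}{3}\right) = \left(2 i \sqrt{11} \left(-8 + 289\right) + 144\right) \left(-1 + \frac{1}{3} \cdot 225\right) = \left(2 i \sqrt{11} \cdot 281 + 144\right) \left(-1 + 75\right) = \left(562 i \sqrt{11} + 144\right) 74 = \left(144 + 562 i \sqrt{11}\right) 74 = 10656 + 41588 i \sqrt{11}$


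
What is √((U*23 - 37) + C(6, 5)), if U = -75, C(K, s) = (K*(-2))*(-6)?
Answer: 13*I*√10 ≈ 41.11*I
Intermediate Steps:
C(K, s) = 12*K (C(K, s) = -2*K*(-6) = 12*K)
√((U*23 - 37) + C(6, 5)) = √((-75*23 - 37) + 12*6) = √((-1725 - 37) + 72) = √(-1762 + 72) = √(-1690) = 13*I*√10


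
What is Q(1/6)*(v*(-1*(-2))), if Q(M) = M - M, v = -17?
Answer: 0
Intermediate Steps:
Q(M) = 0
Q(1/6)*(v*(-1*(-2))) = 0*(-(-17)*(-2)) = 0*(-17*2) = 0*(-34) = 0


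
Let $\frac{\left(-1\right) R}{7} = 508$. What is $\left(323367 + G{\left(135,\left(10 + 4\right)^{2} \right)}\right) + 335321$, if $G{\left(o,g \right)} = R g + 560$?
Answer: $-37728$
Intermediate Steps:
$R = -3556$ ($R = \left(-7\right) 508 = -3556$)
$G{\left(o,g \right)} = 560 - 3556 g$ ($G{\left(o,g \right)} = - 3556 g + 560 = 560 - 3556 g$)
$\left(323367 + G{\left(135,\left(10 + 4\right)^{2} \right)}\right) + 335321 = \left(323367 + \left(560 - 3556 \left(10 + 4\right)^{2}\right)\right) + 335321 = \left(323367 + \left(560 - 3556 \cdot 14^{2}\right)\right) + 335321 = \left(323367 + \left(560 - 696976\right)\right) + 335321 = \left(323367 - 696416\right) + 335321 = -373049 + 335321 = -37728$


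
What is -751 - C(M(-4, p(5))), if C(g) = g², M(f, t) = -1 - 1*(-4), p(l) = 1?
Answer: -760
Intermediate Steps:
M(f, t) = 3 (M(f, t) = -1 + 4 = 3)
-751 - C(M(-4, p(5))) = -751 - 1*3² = -751 - 1*9 = -751 - 9 = -760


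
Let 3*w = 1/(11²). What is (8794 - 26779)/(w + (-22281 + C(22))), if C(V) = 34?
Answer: 1305711/1615132 ≈ 0.80842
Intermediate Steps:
w = 1/363 (w = 1/(3*(11²)) = (⅓)/121 = (⅓)*(1/121) = 1/363 ≈ 0.0027548)
(8794 - 26779)/(w + (-22281 + C(22))) = (8794 - 26779)/(1/363 + (-22281 + 34)) = -17985/(1/363 - 22247) = -17985/(-8075660/363) = -17985*(-363/8075660) = 1305711/1615132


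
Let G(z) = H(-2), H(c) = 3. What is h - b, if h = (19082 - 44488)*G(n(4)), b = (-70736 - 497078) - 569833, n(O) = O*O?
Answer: 1061429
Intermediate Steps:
n(O) = O²
G(z) = 3
b = -1137647 (b = -567814 - 569833 = -1137647)
h = -76218 (h = (19082 - 44488)*3 = -25406*3 = -76218)
h - b = -76218 - 1*(-1137647) = -76218 + 1137647 = 1061429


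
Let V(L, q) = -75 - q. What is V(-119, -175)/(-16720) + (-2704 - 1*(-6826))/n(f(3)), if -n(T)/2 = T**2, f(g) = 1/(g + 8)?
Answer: -208482521/836 ≈ -2.4938e+5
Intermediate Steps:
f(g) = 1/(8 + g)
n(T) = -2*T**2
V(-119, -175)/(-16720) + (-2704 - 1*(-6826))/n(f(3)) = (-75 - 1*(-175))/(-16720) + (-2704 - 1*(-6826))/((-2/(8 + 3)**2)) = (-75 + 175)*(-1/16720) + (-2704 + 6826)/((-2*(1/11)**2)) = 100*(-1/16720) + 4122/((-2*(1/11)**2)) = -5/836 + 4122/((-2*1/121)) = -5/836 + 4122/(-2/121) = -5/836 + 4122*(-121/2) = -5/836 - 249381 = -208482521/836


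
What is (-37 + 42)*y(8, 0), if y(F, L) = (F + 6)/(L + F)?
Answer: 35/4 ≈ 8.7500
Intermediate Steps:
y(F, L) = (6 + F)/(F + L)
(-37 + 42)*y(8, 0) = (-37 + 42)*((6 + 8)/(8 + 0)) = 5*(14/8) = 5*((⅛)*14) = 5*(7/4) = 35/4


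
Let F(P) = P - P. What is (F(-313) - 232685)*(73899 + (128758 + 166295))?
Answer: -85849596120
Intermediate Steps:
F(P) = 0
(F(-313) - 232685)*(73899 + (128758 + 166295)) = (0 - 232685)*(73899 + (128758 + 166295)) = -232685*(73899 + 295053) = -232685*368952 = -85849596120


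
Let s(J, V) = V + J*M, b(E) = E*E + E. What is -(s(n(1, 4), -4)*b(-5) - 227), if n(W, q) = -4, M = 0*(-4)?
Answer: 307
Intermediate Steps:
M = 0
b(E) = E + E² (b(E) = E² + E = E + E²)
s(J, V) = V (s(J, V) = V + J*0 = V + 0 = V)
-(s(n(1, 4), -4)*b(-5) - 227) = -(-(-20)*(1 - 5) - 227) = -(-(-20)*(-4) - 227) = -(-4*20 - 227) = -(-80 - 227) = -1*(-307) = 307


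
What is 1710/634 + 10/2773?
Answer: 2374085/879041 ≈ 2.7008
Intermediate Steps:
1710/634 + 10/2773 = 1710*(1/634) + 10*(1/2773) = 855/317 + 10/2773 = 2374085/879041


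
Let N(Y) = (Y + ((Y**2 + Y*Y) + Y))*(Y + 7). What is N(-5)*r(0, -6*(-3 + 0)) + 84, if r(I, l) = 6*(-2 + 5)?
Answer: 1524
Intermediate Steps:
r(I, l) = 18 (r(I, l) = 6*3 = 18)
N(Y) = (7 + Y)*(2*Y + 2*Y**2) (N(Y) = (Y + ((Y**2 + Y**2) + Y))*(7 + Y) = (Y + (2*Y**2 + Y))*(7 + Y) = (Y + (Y + 2*Y**2))*(7 + Y) = (2*Y + 2*Y**2)*(7 + Y) = (7 + Y)*(2*Y + 2*Y**2))
N(-5)*r(0, -6*(-3 + 0)) + 84 = (2*(-5)*(7 + (-5)**2 + 8*(-5)))*18 + 84 = (2*(-5)*(7 + 25 - 40))*18 + 84 = (2*(-5)*(-8))*18 + 84 = 80*18 + 84 = 1440 + 84 = 1524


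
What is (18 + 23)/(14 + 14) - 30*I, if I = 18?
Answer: -15079/28 ≈ -538.54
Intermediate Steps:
(18 + 23)/(14 + 14) - 30*I = (18 + 23)/(14 + 14) - 30*18 = 41/28 - 540 = -15079/28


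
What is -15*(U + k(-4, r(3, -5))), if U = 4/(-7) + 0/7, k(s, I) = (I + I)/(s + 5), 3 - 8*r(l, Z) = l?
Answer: 60/7 ≈ 8.5714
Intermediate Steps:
r(l, Z) = 3/8 - l/8
k(s, I) = 2*I/(5 + s) (k(s, I) = (2*I)/(5 + s) = 2*I/(5 + s))
U = -4/7 (U = 4*(-1/7) + 0*(1/7) = -4/7 + 0 = -4/7 ≈ -0.57143)
-15*(U + k(-4, r(3, -5))) = -15*(-4/7 + 2*(3/8 - 1/8*3)/(5 - 4)) = -15*(-4/7 + 2*(3/8 - 3/8)/1) = -15*(-4/7 + 2*0*1) = -15*(-4/7 + 0) = -15*(-4/7) = 60/7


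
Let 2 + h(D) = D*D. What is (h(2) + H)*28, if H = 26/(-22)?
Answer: 252/11 ≈ 22.909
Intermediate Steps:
h(D) = -2 + D² (h(D) = -2 + D*D = -2 + D²)
H = -13/11 (H = 26*(-1/22) = -13/11 ≈ -1.1818)
(h(2) + H)*28 = ((-2 + 2²) - 13/11)*28 = ((-2 + 4) - 13/11)*28 = (2 - 13/11)*28 = (9/11)*28 = 252/11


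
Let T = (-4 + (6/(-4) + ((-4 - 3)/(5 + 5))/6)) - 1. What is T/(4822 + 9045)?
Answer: -397/832020 ≈ -0.00047715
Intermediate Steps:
T = -397/60 (T = (-4 + (6*(-¼) - 7/10*(⅙))) - 1 = (-4 + (-3/2 - 7*⅒*(⅙))) - 1 = (-4 + (-3/2 - 7/10*⅙)) - 1 = (-4 + (-3/2 - 7/60)) - 1 = (-4 - 97/60) - 1 = -337/60 - 1 = -397/60 ≈ -6.6167)
T/(4822 + 9045) = -397/60/(4822 + 9045) = -397/60/13867 = (1/13867)*(-397/60) = -397/832020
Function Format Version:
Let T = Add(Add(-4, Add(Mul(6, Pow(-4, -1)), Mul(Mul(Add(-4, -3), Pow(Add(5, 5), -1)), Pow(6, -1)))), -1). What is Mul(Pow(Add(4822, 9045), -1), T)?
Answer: Rational(-397, 832020) ≈ -0.00047715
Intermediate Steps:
T = Rational(-397, 60) (T = Add(Add(-4, Add(Mul(6, Rational(-1, 4)), Mul(Mul(-7, Pow(10, -1)), Rational(1, 6)))), -1) = Add(Add(-4, Add(Rational(-3, 2), Mul(Mul(-7, Rational(1, 10)), Rational(1, 6)))), -1) = Add(Add(-4, Add(Rational(-3, 2), Mul(Rational(-7, 10), Rational(1, 6)))), -1) = Add(Add(-4, Add(Rational(-3, 2), Rational(-7, 60))), -1) = Add(Add(-4, Rational(-97, 60)), -1) = Add(Rational(-337, 60), -1) = Rational(-397, 60) ≈ -6.6167)
Mul(Pow(Add(4822, 9045), -1), T) = Mul(Pow(Add(4822, 9045), -1), Rational(-397, 60)) = Mul(Pow(13867, -1), Rational(-397, 60)) = Mul(Rational(1, 13867), Rational(-397, 60)) = Rational(-397, 832020)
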